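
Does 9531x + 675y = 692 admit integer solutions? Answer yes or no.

no

gcd(9531, 675):
  9531 = 14×675 + 81
  675 = 8×81 + 27
  81 = 3×27
so gcd(9531, 675) = 27.
27 does not divide 692 (remainder 17), so no integer solutions.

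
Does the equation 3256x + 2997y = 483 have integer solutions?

no

gcd(3256, 2997) = 37  (3256 = 1*2997 + 259, 2997 = 11*259 + 148, 259 = 1*148 + 111, 148 = 1*111 + 37, 111 = 3*37).
37 does not divide 483 (remainder 2), so no integer solutions.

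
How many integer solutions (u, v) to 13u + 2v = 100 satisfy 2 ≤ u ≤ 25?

gcd(13, 2):
  13 = 6*2 + 1
  2 = 2*1
so gcd(13, 2) = 1.
Back-substitute for Bézout coefficients:
  1 = 13 - 6*2
  ... = 13*(1) + 2*(-6)
Scale by 100: particular solution (100, -600); reduce u mod 2: (0, 50).
General solution: u = 0 + 2t, v = 50 - 13t for integer t.
2 ≤ 0 + 2t ≤ 25 gives t ∈ [1, 12], which is 12 values.

12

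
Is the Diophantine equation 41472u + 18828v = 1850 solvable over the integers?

no

gcd(41472, 18828) = 36  (41472 = 2×18828 + 3816, 18828 = 4×3816 + 3564, 3816 = 1×3564 + 252, 3564 = 14×252 + 36, 252 = 7×36).
36 does not divide 1850 (remainder 14), so no integer solutions.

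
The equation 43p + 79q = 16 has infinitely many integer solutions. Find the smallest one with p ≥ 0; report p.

gcd(79, 43):
  79 = 1*43 + 36
  43 = 1*36 + 7
  36 = 5*7 + 1
  7 = 7*1
so gcd(79, 43) = 1.
1 divides 16, so solutions exist.
Back-substitute for Bézout coefficients:
  1 = 36 - 5*7
  ... = 43*(-11) + 79*(6)
Scale by 16/1 = 16: (p₀, q₀) = (-176, 96).
General solution: p = -176 + 79t, q = 96 - 43t for integer t.
p ≥ 0: smallest is -176 mod 79 = 61 (at t = 3), with q = -33.

61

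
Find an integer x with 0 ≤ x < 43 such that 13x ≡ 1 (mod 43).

gcd(43, 13):
  43 = 3*13 + 4
  13 = 3*4 + 1
  4 = 4*1
so gcd(43, 13) = 1.
Back-substitute for Bézout coefficients:
  1 = 13 - 3*4
  ... = 13*(10) + 43*(-3)
So 13*10 ≡ 1 (mod 43), and 10 mod 43 = 10.

10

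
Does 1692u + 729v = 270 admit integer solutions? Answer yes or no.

gcd(1692, 729) = 9  (1692 = 2×729 + 234, 729 = 3×234 + 27, 234 = 8×27 + 18, 27 = 1×18 + 9, 18 = 2×9).
9 divides 270, so integer solutions exist.

yes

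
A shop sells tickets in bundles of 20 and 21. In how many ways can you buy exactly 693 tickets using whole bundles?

Need nonnegative integers with 20j + 21k = 693.
gcd(20, 21) = 1, and 20·(-1) + 21·(1) = 1.
So (j₀, k₀) = (-693, 693); general j = -693 + 21t, k = 693 - 20t.
j ≥ 0 ⇒ t ≥ 33; k ≥ 0 ⇒ t ≤ 34. That's 2 values of t.

2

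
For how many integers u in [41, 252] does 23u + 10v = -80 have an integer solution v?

21

gcd(23, 10) = 1  (23 = 2·10 + 3, 10 = 3·3 + 1, 3 = 3·1).
Back-substituting, 23·(-3) + 10·(7) = 1.
Scale by -80: particular solution (240, -560); reduce u mod 10: (0, -8).
General solution: u = 0 + 10t, v = -8 - 23t for integer t.
41 ≤ 0 + 10t ≤ 252 gives t ∈ [5, 25], which is 21 values.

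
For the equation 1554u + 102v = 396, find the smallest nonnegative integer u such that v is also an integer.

8

gcd(1554, 102):
  1554 = 15·102 + 24
  102 = 4·24 + 6
  24 = 4·6
so gcd(1554, 102) = 6.
6 divides 396, so solutions exist.
Back-substitute for Bézout coefficients:
  6 = 102 - 4·24
  ... = 1554·(-4) + 102·(61)
Scale by 396/6 = 66: (u₀, v₀) = (-264, 4026).
General solution: u = -264 + 17t, v = 4026 - 259t for integer t.
u ≥ 0: smallest is -264 mod 17 = 8 (at t = 16), with v = -118.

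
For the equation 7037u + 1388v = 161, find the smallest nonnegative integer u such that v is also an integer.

989

gcd(7037, 1388):
  7037 = 5*1388 + 97
  1388 = 14*97 + 30
  97 = 3*30 + 7
  30 = 4*7 + 2
  7 = 3*2 + 1
  2 = 2*1
so gcd(7037, 1388) = 1.
1 divides 161, so solutions exist.
Back-substitute for Bézout coefficients:
  1 = 7 - 3*2
  ... = 7037*(601) + 1388*(-3047)
Scale by 161/1 = 161: (u₀, v₀) = (96761, -490567).
General solution: u = 96761 + 1388t, v = -490567 - 7037t for integer t.
u ≥ 0: smallest is 96761 mod 1388 = 989 (at t = -69), with v = -5014.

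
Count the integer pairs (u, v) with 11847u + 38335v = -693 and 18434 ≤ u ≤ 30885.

gcd(38335, 11847):
  38335 = 3×11847 + 2794
  11847 = 4×2794 + 671
  2794 = 4×671 + 110
  671 = 6×110 + 11
  110 = 10×11
so gcd(38335, 11847) = 11.
Back-substitute for Bézout coefficients:
  11 = 671 - 6×110
  ... = 11847×(343) + 38335×(-106)
Scale by -63: particular solution (-21609, 6678); reduce u mod 3485: (2786, -861).
General solution: u = 2786 + 3485t, v = -861 - 1077t for integer t.
18434 ≤ 2786 + 3485t ≤ 30885 gives t ∈ [5, 8], which is 4 values.

4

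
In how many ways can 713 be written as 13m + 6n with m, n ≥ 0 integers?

gcd(13, 6) = 1  (13 = 2*6 + 1, 6 = 6*1).
Back-substituting, 13*(1) + 6*(-2) = 1.
Scale by 713: one solution is (713, -1426). Reduce m mod 6: (5, 108).
General: m = 5 + 6t, n = 108 - 13t.
m ≥ 0 ⇒ t ≥ 0; n ≥ 0 ⇒ t ≤ 8. So t ∈ [0, 8]: 9 solutions.

9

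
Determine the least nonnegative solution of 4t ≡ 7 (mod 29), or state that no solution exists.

gcd(29, 4) = 1  (29 = 7·4 + 1, 4 = 4·1).
1 divides 7, so solutions exist.
Back-substituting, 4·(-7) + 29·(1) = 1.
So 4·(-7) ≡ 1 (mod 29); multiply by 7: t ≡ -49 (mod 29).
Smallest nonnegative: t = -49 mod 29 = 9.

9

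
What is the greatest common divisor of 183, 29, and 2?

gcd(183, 29) = 1.
gcd(1, 2) = 1.

1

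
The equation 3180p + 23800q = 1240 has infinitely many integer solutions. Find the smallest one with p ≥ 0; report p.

1138

gcd(23800, 3180) = 20.
20 divides 1240, so solutions exist.
By Bézout, 3180·(479) + 23800·(-64) = 20.
Scale by 1240/20 = 62: (p₀, q₀) = (29698, -3968).
General solution: p = 29698 + 1190t, q = -3968 - 159t for integer t.
p ≥ 0: smallest is 29698 mod 1190 = 1138 (at t = -24), with q = -152.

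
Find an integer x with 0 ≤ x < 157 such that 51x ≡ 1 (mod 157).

117

gcd(157, 51):
  157 = 3*51 + 4
  51 = 12*4 + 3
  4 = 1*3 + 1
  3 = 3*1
so gcd(157, 51) = 1.
Back-substitute for Bézout coefficients:
  1 = 4 - 1*3
  ... = 51*(-40) + 157*(13)
So 51*-40 ≡ 1 (mod 157), and -40 mod 157 = 117.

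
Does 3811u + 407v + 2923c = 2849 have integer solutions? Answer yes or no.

gcd(3811, 407) = 37.
gcd(37, 2923) = 37.
37 divides 2849, so integer solutions exist.

yes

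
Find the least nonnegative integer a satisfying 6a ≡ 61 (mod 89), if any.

gcd(89, 6) = 1  (89 = 14·6 + 5, 6 = 1·5 + 1, 5 = 5·1).
1 divides 61, so solutions exist.
Back-substituting, 6·(15) + 89·(-1) = 1.
So 6·(15) ≡ 1 (mod 89); multiply by 61: a ≡ 915 (mod 89).
Smallest nonnegative: a = 915 mod 89 = 25.

25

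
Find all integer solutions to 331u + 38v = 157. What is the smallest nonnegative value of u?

gcd(331, 38) = 1.
1 divides 157, so solutions exist.
By Bézout, 331·(-7) + 38·(61) = 1.
Scale by 157/1 = 157: (u₀, v₀) = (-1099, 9577).
General solution: u = -1099 + 38t, v = 9577 - 331t for integer t.
u ≥ 0: smallest is -1099 mod 38 = 3 (at t = 29), with v = -22.

3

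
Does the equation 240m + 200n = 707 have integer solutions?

no

gcd(240, 200) = 40  (240 = 1*200 + 40, 200 = 5*40).
40 does not divide 707 (remainder 27), so no integer solutions.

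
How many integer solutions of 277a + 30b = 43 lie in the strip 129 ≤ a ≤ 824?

23

gcd(277, 30) = 1  (277 = 9×30 + 7, 30 = 4×7 + 2, 7 = 3×2 + 1, 2 = 2×1).
Back-substituting, 277×(13) + 30×(-120) = 1.
Scale by 43: particular solution (559, -5160); reduce a mod 30: (19, -174).
General solution: a = 19 + 30t, b = -174 - 277t for integer t.
129 ≤ 19 + 30t ≤ 824 gives t ∈ [4, 26], which is 23 values.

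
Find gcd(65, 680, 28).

1

gcd(680, 65) = 5  (680 = 10·65 + 30, 65 = 2·30 + 5, 30 = 6·5).
gcd(5, 28) = 1.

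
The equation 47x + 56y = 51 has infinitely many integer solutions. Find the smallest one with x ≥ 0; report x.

gcd(56, 47) = 1.
1 divides 51, so solutions exist.
By Bézout, 47·(-25) + 56·(21) = 1.
Scale by 51/1 = 51: (x₀, y₀) = (-1275, 1071).
General solution: x = -1275 + 56t, y = 1071 - 47t for integer t.
x ≥ 0: smallest is -1275 mod 56 = 13 (at t = 23), with y = -10.

13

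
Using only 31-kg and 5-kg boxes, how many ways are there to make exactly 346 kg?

Need nonnegative integers with 31j + 5k = 346.
gcd(31, 5) = 1, and 31·(1) + 5·(-6) = 1.
So (j₀, k₀) = (346, -2076); general j = 346 + 5t, k = -2076 - 31t.
j ≥ 0 ⇒ t ≥ -69; k ≥ 0 ⇒ t ≤ -67. That's 3 values of t.

3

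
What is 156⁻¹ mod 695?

646

gcd(695, 156) = 1.
By Bézout, 156·(-49) + 695·(11) = 1.
So 156·-49 ≡ 1 (mod 695), and -49 mod 695 = 646.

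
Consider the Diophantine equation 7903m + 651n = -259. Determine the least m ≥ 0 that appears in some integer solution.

83

gcd(7903, 651) = 7.
7 divides -259, so solutions exist.
By Bézout, 7903*(43) + 651*(-522) = 7.
Scale by -259/7 = -37: (m₀, n₀) = (-1591, 19314).
General solution: m = -1591 + 93t, n = 19314 - 1129t for integer t.
m ≥ 0: smallest is -1591 mod 93 = 83 (at t = 18), with n = -1008.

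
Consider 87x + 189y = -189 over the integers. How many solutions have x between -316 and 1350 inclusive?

gcd(189, 87) = 3  (189 = 2×87 + 15, 87 = 5×15 + 12, 15 = 1×12 + 3, 12 = 4×3).
Back-substituting, 87×(-13) + 189×(6) = 3.
Scale by -63: particular solution (819, -378); reduce x mod 63: (0, -1).
General solution: x = 0 + 63t, y = -1 - 29t for integer t.
-316 ≤ 0 + 63t ≤ 1350 gives t ∈ [-5, 21], which is 27 values.

27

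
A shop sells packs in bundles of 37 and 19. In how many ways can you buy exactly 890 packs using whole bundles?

Need nonnegative integers with 37j + 19k = 890.
gcd(37, 19) = 1, and 37·(-1) + 19·(2) = 1.
So (j₀, k₀) = (-890, 1780); general j = -890 + 19t, k = 1780 - 37t.
j ≥ 0 ⇒ t ≥ 47; k ≥ 0 ⇒ t ≤ 48. That's 2 values of t.

2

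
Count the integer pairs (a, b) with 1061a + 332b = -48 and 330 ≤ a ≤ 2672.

7

gcd(1061, 332) = 1.
By Bézout, 1061*(-143) + 332*(457) = 1.
Particular solution: (224, -716).
General solution: a = 224 + 332t, b = -716 - 1061t for integer t.
330 ≤ 224 + 332t ≤ 2672 gives t ∈ [1, 7], which is 7 values.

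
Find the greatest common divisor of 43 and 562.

gcd(562, 43) = 1  (562 = 13*43 + 3, 43 = 14*3 + 1, 3 = 3*1).

1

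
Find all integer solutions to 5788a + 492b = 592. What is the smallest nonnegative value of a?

67

gcd(5788, 492) = 4  (5788 = 11·492 + 376, 492 = 1·376 + 116, 376 = 3·116 + 28, 116 = 4·28 + 4, 28 = 7·4).
4 divides 592, so solutions exist.
Back-substituting, 5788·(-17) + 492·(200) = 4.
Scale by 592/4 = 148: (a₀, b₀) = (-2516, 29600).
General solution: a = -2516 + 123t, b = 29600 - 1447t for integer t.
a ≥ 0: smallest is -2516 mod 123 = 67 (at t = 21), with b = -787.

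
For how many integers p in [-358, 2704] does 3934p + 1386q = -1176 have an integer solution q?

31

gcd(3934, 1386):
  3934 = 2×1386 + 1162
  1386 = 1×1162 + 224
  1162 = 5×224 + 42
  224 = 5×42 + 14
  42 = 3×14
so gcd(3934, 1386) = 14.
Back-substitute for Bézout coefficients:
  14 = 224 - 5×42
  ... = 3934×(-31) + 1386×(88)
Scale by -84: particular solution (2604, -7392); reduce p mod 99: (30, -86).
General solution: p = 30 + 99t, q = -86 - 281t for integer t.
-358 ≤ 30 + 99t ≤ 2704 gives t ∈ [-3, 27], which is 31 values.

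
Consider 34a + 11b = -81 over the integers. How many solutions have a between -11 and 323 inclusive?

gcd(34, 11) = 1.
By Bézout, 34*(1) + 11*(-3) = 1.
Particular solution: (7, -29).
General solution: a = 7 + 11t, b = -29 - 34t for integer t.
-11 ≤ 7 + 11t ≤ 323 gives t ∈ [-1, 28], which is 30 values.

30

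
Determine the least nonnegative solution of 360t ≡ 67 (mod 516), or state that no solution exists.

no solution

gcd(516, 360):
  516 = 1×360 + 156
  360 = 2×156 + 48
  156 = 3×48 + 12
  48 = 4×12
so gcd(516, 360) = 12.
12 does not divide 67, so the congruence has no solution.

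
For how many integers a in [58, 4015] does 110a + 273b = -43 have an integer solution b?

15

gcd(273, 110) = 1  (273 = 2*110 + 53, 110 = 2*53 + 4, 53 = 13*4 + 1, 4 = 4*1).
Back-substituting, 110*(-67) + 273*(27) = 1.
Scale by -43: particular solution (2881, -1161); reduce a mod 273: (151, -61).
General solution: a = 151 + 273t, b = -61 - 110t for integer t.
58 ≤ 151 + 273t ≤ 4015 gives t ∈ [0, 14], which is 15 values.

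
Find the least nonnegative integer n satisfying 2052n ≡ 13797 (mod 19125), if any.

gcd(19125, 2052):
  19125 = 9·2052 + 657
  2052 = 3·657 + 81
  657 = 8·81 + 9
  81 = 9·9
so gcd(19125, 2052) = 9.
9 divides 13797, so solutions exist.
Back-substitute for Bézout coefficients:
  9 = 657 - 8·81
  ... = 2052·(-233) + 19125·(25)
So 2052·(-233) ≡ 9 (mod 19125); multiply by 1533: n ≡ -357189 (mod 2125).
Smallest nonnegative: n = -357189 mod 2125 = 1936.

1936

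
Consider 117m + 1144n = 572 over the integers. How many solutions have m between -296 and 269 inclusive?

6

gcd(1144, 117):
  1144 = 9×117 + 91
  117 = 1×91 + 26
  91 = 3×26 + 13
  26 = 2×13
so gcd(1144, 117) = 13.
Back-substitute for Bézout coefficients:
  13 = 91 - 3×26
  ... = 117×(-39) + 1144×(4)
Scale by 44: particular solution (-1716, 176); reduce m mod 88: (44, -4).
General solution: m = 44 + 88t, n = -4 - 9t for integer t.
-296 ≤ 44 + 88t ≤ 269 gives t ∈ [-3, 2], which is 6 values.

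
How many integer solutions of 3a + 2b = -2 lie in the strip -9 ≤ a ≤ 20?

gcd(3, 2) = 1.
By Bézout, 3×(1) + 2×(-1) = 1.
Particular solution: (0, -1).
General solution: a = 0 + 2t, b = -1 - 3t for integer t.
-9 ≤ 0 + 2t ≤ 20 gives t ∈ [-4, 10], which is 15 values.

15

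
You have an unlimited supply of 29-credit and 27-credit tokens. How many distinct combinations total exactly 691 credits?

Need nonnegative integers with 29j + 27k = 691.
gcd(29, 27) = 1, and 29·(-13) + 27·(14) = 1.
So (j₀, k₀) = (-8983, 9674); general j = -8983 + 27t, k = 9674 - 29t.
j ≥ 0 ⇒ t ≥ 333; k ≥ 0 ⇒ t ≤ 333. That's 1 value of t.

1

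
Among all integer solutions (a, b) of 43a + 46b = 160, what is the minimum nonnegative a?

8

gcd(46, 43) = 1.
1 divides 160, so solutions exist.
By Bézout, 43·(15) + 46·(-14) = 1.
Scale by 160/1 = 160: (a₀, b₀) = (2400, -2240).
General solution: a = 2400 + 46t, b = -2240 - 43t for integer t.
a ≥ 0: smallest is 2400 mod 46 = 8 (at t = -52), with b = -4.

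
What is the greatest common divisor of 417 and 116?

gcd(417, 116) = 1  (417 = 3*116 + 69, 116 = 1*69 + 47, 69 = 1*47 + 22, 47 = 2*22 + 3, 22 = 7*3 + 1, 3 = 3*1).

1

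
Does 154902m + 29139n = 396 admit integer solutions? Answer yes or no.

gcd(154902, 29139) = 33.
33 divides 396, so integer solutions exist.

yes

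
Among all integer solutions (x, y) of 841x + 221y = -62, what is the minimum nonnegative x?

22

gcd(841, 221):
  841 = 3*221 + 178
  221 = 1*178 + 43
  178 = 4*43 + 6
  43 = 7*6 + 1
  6 = 6*1
so gcd(841, 221) = 1.
1 divides -62, so solutions exist.
Back-substitute for Bézout coefficients:
  1 = 43 - 7*6
  ... = 841*(-36) + 221*(137)
Scale by -62/1 = -62: (x₀, y₀) = (2232, -8494).
General solution: x = 2232 + 221t, y = -8494 - 841t for integer t.
x ≥ 0: smallest is 2232 mod 221 = 22 (at t = -10), with y = -84.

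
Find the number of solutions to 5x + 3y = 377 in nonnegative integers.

gcd(5, 3) = 1  (5 = 1×3 + 2, 3 = 1×2 + 1, 2 = 2×1).
Back-substituting, 5×(-1) + 3×(2) = 1.
Scale by 377: one solution is (-377, 754). Reduce x mod 3: (1, 124).
General: x = 1 + 3t, y = 124 - 5t.
x ≥ 0 ⇒ t ≥ 0; y ≥ 0 ⇒ t ≤ 24. So t ∈ [0, 24]: 25 solutions.

25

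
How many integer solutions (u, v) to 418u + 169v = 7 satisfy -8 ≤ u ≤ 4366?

26

gcd(418, 169):
  418 = 2×169 + 80
  169 = 2×80 + 9
  80 = 8×9 + 8
  9 = 1×8 + 1
  8 = 8×1
so gcd(418, 169) = 1.
Back-substitute for Bézout coefficients:
  1 = 9 - 1×8
  ... = 418×(-19) + 169×(47)
Scale by 7: particular solution (-133, 329); reduce u mod 169: (36, -89).
General solution: u = 36 + 169t, v = -89 - 418t for integer t.
-8 ≤ 36 + 169t ≤ 4366 gives t ∈ [0, 25], which is 26 values.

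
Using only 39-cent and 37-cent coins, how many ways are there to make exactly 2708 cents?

2

Need nonnegative integers with 39j + 37k = 2708.
gcd(39, 37) = 1, and 39·(-18) + 37·(19) = 1.
So (j₀, k₀) = (-48744, 51452); general j = -48744 + 37t, k = 51452 - 39t.
j ≥ 0 ⇒ t ≥ 1318; k ≥ 0 ⇒ t ≤ 1319. That's 2 values of t.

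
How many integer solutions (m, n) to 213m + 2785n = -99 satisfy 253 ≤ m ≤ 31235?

gcd(2785, 213) = 1  (2785 = 13×213 + 16, 213 = 13×16 + 5, 16 = 3×5 + 1, 5 = 5×1).
Back-substituting, 213×(-523) + 2785×(40) = 1.
Scale by -99: particular solution (51777, -3960); reduce m mod 2785: (1647, -126).
General solution: m = 1647 + 2785t, n = -126 - 213t for integer t.
253 ≤ 1647 + 2785t ≤ 31235 gives t ∈ [0, 10], which is 11 values.

11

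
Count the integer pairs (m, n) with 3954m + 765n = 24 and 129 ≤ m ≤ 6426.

gcd(3954, 765) = 3  (3954 = 5·765 + 129, 765 = 5·129 + 120, 129 = 1·120 + 9, 120 = 13·9 + 3, 9 = 3·3).
Back-substituting, 3954·(-83) + 765·(429) = 3.
Scale by 8: particular solution (-664, 3432); reduce m mod 255: (101, -522).
General solution: m = 101 + 255t, n = -522 - 1318t for integer t.
129 ≤ 101 + 255t ≤ 6426 gives t ∈ [1, 24], which is 24 values.

24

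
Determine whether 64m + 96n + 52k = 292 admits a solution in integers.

yes

gcd(96, 64) = 32  (96 = 1*64 + 32, 64 = 2*32).
gcd(32, 52) = 4.
4 divides 292, so integer solutions exist.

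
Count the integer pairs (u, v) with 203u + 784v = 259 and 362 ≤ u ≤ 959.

5

gcd(784, 203) = 7.
By Bézout, 203*(-27) + 784*(7) = 7.
Particular solution: (9, -2).
General solution: u = 9 + 112t, v = -2 - 29t for integer t.
362 ≤ 9 + 112t ≤ 959 gives t ∈ [4, 8], which is 5 values.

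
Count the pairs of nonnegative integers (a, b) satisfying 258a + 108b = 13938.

gcd(258, 108):
  258 = 2·108 + 42
  108 = 2·42 + 24
  42 = 1·24 + 18
  24 = 1·18 + 6
  18 = 3·6
so gcd(258, 108) = 6.
Back-substitute for Bézout coefficients:
  6 = 24 - 1·18
  ... = 258·(-5) + 108·(12)
Scale by 2323: one solution is (-11615, 27876). Reduce a mod 18: (13, 98).
General: a = 13 + 18t, b = 98 - 43t.
a ≥ 0 ⇒ t ≥ 0; b ≥ 0 ⇒ t ≤ 2. So t ∈ [0, 2]: 3 solutions.

3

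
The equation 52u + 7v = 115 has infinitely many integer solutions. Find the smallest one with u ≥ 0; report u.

gcd(52, 7):
  52 = 7*7 + 3
  7 = 2*3 + 1
  3 = 3*1
so gcd(52, 7) = 1.
1 divides 115, so solutions exist.
Back-substitute for Bézout coefficients:
  1 = 7 - 2*3
  ... = 52*(-2) + 7*(15)
Scale by 115/1 = 115: (u₀, v₀) = (-230, 1725).
General solution: u = -230 + 7t, v = 1725 - 52t for integer t.
u ≥ 0: smallest is -230 mod 7 = 1 (at t = 33), with v = 9.

1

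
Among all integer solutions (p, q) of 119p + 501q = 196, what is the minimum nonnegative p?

gcd(501, 119):
  501 = 4·119 + 25
  119 = 4·25 + 19
  25 = 1·19 + 6
  19 = 3·6 + 1
  6 = 6·1
so gcd(501, 119) = 1.
1 divides 196, so solutions exist.
Back-substitute for Bézout coefficients:
  1 = 19 - 3·6
  ... = 119·(80) + 501·(-19)
Scale by 196/1 = 196: (p₀, q₀) = (15680, -3724).
General solution: p = 15680 + 501t, q = -3724 - 119t for integer t.
p ≥ 0: smallest is 15680 mod 501 = 149 (at t = -31), with q = -35.

149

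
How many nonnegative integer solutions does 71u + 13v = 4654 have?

6

gcd(71, 13):
  71 = 5·13 + 6
  13 = 2·6 + 1
  6 = 6·1
so gcd(71, 13) = 1.
Back-substitute for Bézout coefficients:
  1 = 13 - 2·6
  ... = 71·(-2) + 13·(11)
Scale by 4654: one solution is (-9308, 51194). Reduce u mod 13: (0, 358).
General: u = 0 + 13t, v = 358 - 71t.
u ≥ 0 ⇒ t ≥ 0; v ≥ 0 ⇒ t ≤ 5. So t ∈ [0, 5]: 6 solutions.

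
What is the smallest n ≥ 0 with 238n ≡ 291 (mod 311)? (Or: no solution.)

gcd(311, 238) = 1  (311 = 1*238 + 73, 238 = 3*73 + 19, 73 = 3*19 + 16, 19 = 1*16 + 3, 16 = 5*3 + 1, 3 = 3*1).
1 divides 291, so solutions exist.
Back-substituting, 238*(-98) + 311*(75) = 1.
So 238*(-98) ≡ 1 (mod 311); multiply by 291: n ≡ -28518 (mod 311).
Smallest nonnegative: n = -28518 mod 311 = 94.

94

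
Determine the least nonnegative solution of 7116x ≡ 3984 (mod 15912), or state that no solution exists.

gcd(15912, 7116) = 12.
12 divides 3984, so solutions exist.
By Bézout, 7116×(161) + 15912×(-72) = 12.
So 7116×(161) ≡ 12 (mod 15912); multiply by 332: x ≡ 53452 (mod 1326).
Smallest nonnegative: x = 53452 mod 1326 = 412.

412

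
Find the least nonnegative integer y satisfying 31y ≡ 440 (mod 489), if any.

377

gcd(489, 31) = 1.
1 divides 440, so solutions exist.
By Bézout, 31·(142) + 489·(-9) = 1.
So 31·(142) ≡ 1 (mod 489); multiply by 440: y ≡ 62480 (mod 489).
Smallest nonnegative: y = 62480 mod 489 = 377.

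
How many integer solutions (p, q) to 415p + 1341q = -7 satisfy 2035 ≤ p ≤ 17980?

gcd(1341, 415) = 1  (1341 = 3·415 + 96, 415 = 4·96 + 31, 96 = 3·31 + 3, 31 = 10·3 + 1, 3 = 3·1).
Back-substituting, 415·(433) + 1341·(-134) = 1.
Scale by -7: particular solution (-3031, 938); reduce p mod 1341: (992, -307).
General solution: p = 992 + 1341t, q = -307 - 415t for integer t.
2035 ≤ 992 + 1341t ≤ 17980 gives t ∈ [1, 12], which is 12 values.

12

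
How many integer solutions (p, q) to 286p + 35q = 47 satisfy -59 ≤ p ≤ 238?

gcd(286, 35) = 1.
By Bézout, 286·(6) + 35·(-49) = 1.
Particular solution: (2, -15).
General solution: p = 2 + 35t, q = -15 - 286t for integer t.
-59 ≤ 2 + 35t ≤ 238 gives t ∈ [-1, 6], which is 8 values.

8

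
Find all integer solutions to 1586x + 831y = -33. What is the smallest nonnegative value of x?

gcd(1586, 831) = 1  (1586 = 1×831 + 755, 831 = 1×755 + 76, 755 = 9×76 + 71, 76 = 1×71 + 5, 71 = 14×5 + 1, 5 = 5×1).
1 divides -33, so solutions exist.
Back-substituting, 1586×(164) + 831×(-313) = 1.
Scale by -33/1 = -33: (x₀, y₀) = (-5412, 10329).
General solution: x = -5412 + 831t, y = 10329 - 1586t for integer t.
x ≥ 0: smallest is -5412 mod 831 = 405 (at t = 7), with y = -773.

405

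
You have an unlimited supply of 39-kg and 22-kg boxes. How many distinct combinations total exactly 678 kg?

1

Need nonnegative integers with 39j + 22k = 678.
gcd(39, 22) = 1, and 39·(-9) + 22·(16) = 1.
So (j₀, k₀) = (-6102, 10848); general j = -6102 + 22t, k = 10848 - 39t.
j ≥ 0 ⇒ t ≥ 278; k ≥ 0 ⇒ t ≤ 278. That's 1 value of t.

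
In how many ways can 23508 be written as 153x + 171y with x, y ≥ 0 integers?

8

gcd(171, 153) = 9  (171 = 1×153 + 18, 153 = 8×18 + 9, 18 = 2×9).
Back-substituting, 153×(9) + 171×(-8) = 9.
Scale by 2612: one solution is (23508, -20896). Reduce x mod 19: (5, 133).
General: x = 5 + 19t, y = 133 - 17t.
x ≥ 0 ⇒ t ≥ 0; y ≥ 0 ⇒ t ≤ 7. So t ∈ [0, 7]: 8 solutions.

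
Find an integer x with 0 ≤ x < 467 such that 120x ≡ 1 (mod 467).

gcd(467, 120) = 1.
By Bézout, 120*(144) + 467*(-37) = 1.
So 120*144 ≡ 1 (mod 467), and 144 mod 467 = 144.

144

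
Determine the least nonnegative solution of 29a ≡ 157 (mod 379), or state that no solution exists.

gcd(379, 29):
  379 = 13*29 + 2
  29 = 14*2 + 1
  2 = 2*1
so gcd(379, 29) = 1.
1 divides 157, so solutions exist.
Back-substitute for Bézout coefficients:
  1 = 29 - 14*2
  ... = 29*(183) + 379*(-14)
So 29*(183) ≡ 1 (mod 379); multiply by 157: a ≡ 28731 (mod 379).
Smallest nonnegative: a = 28731 mod 379 = 306.

306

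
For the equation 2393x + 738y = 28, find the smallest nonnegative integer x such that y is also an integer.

gcd(2393, 738) = 1.
1 divides 28, so solutions exist.
By Bézout, 2393·(-235) + 738·(762) = 1.
Scale by 28/1 = 28: (x₀, y₀) = (-6580, 21336).
General solution: x = -6580 + 738t, y = 21336 - 2393t for integer t.
x ≥ 0: smallest is -6580 mod 738 = 62 (at t = 9), with y = -201.

62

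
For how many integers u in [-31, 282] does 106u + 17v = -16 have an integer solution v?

gcd(106, 17) = 1  (106 = 6·17 + 4, 17 = 4·4 + 1, 4 = 4·1).
Back-substituting, 106·(-4) + 17·(25) = 1.
Scale by -16: particular solution (64, -400); reduce u mod 17: (13, -82).
General solution: u = 13 + 17t, v = -82 - 106t for integer t.
-31 ≤ 13 + 17t ≤ 282 gives t ∈ [-2, 15], which is 18 values.

18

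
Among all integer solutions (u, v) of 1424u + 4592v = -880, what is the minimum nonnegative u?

80

gcd(4592, 1424) = 16  (4592 = 3×1424 + 320, 1424 = 4×320 + 144, 320 = 2×144 + 32, 144 = 4×32 + 16, 32 = 2×16).
16 divides -880, so solutions exist.
Back-substituting, 1424×(129) + 4592×(-40) = 16.
Scale by -880/16 = -55: (u₀, v₀) = (-7095, 2200).
General solution: u = -7095 + 287t, v = 2200 - 89t for integer t.
u ≥ 0: smallest is -7095 mod 287 = 80 (at t = 25), with v = -25.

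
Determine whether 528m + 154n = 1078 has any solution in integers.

yes

gcd(528, 154) = 22  (528 = 3×154 + 66, 154 = 2×66 + 22, 66 = 3×22).
22 divides 1078, so integer solutions exist.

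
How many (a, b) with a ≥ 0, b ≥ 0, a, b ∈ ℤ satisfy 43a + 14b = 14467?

24

gcd(43, 14) = 1  (43 = 3·14 + 1, 14 = 14·1).
Back-substituting, 43·(1) + 14·(-3) = 1.
Scale by 14467: one solution is (14467, -43401). Reduce a mod 14: (5, 1018).
General: a = 5 + 14t, b = 1018 - 43t.
a ≥ 0 ⇒ t ≥ 0; b ≥ 0 ⇒ t ≤ 23. So t ∈ [0, 23]: 24 solutions.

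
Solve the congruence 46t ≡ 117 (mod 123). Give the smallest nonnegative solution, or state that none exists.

gcd(123, 46) = 1  (123 = 2*46 + 31, 46 = 1*31 + 15, 31 = 2*15 + 1, 15 = 15*1).
1 divides 117, so solutions exist.
Back-substituting, 46*(-8) + 123*(3) = 1.
So 46*(-8) ≡ 1 (mod 123); multiply by 117: t ≡ -936 (mod 123).
Smallest nonnegative: t = -936 mod 123 = 48.

48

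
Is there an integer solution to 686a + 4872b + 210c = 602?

yes

gcd(4872, 686):
  4872 = 7·686 + 70
  686 = 9·70 + 56
  70 = 1·56 + 14
  56 = 4·14
so gcd(4872, 686) = 14.
gcd(14, 210) = 14.
14 divides 602, so integer solutions exist.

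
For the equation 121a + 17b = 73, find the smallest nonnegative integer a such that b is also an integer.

gcd(121, 17):
  121 = 7·17 + 2
  17 = 8·2 + 1
  2 = 2·1
so gcd(121, 17) = 1.
1 divides 73, so solutions exist.
Back-substitute for Bézout coefficients:
  1 = 17 - 8·2
  ... = 121·(-8) + 17·(57)
Scale by 73/1 = 73: (a₀, b₀) = (-584, 4161).
General solution: a = -584 + 17t, b = 4161 - 121t for integer t.
a ≥ 0: smallest is -584 mod 17 = 11 (at t = 35), with b = -74.

11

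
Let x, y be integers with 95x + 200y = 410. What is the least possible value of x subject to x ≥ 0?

38

gcd(200, 95):
  200 = 2×95 + 10
  95 = 9×10 + 5
  10 = 2×5
so gcd(200, 95) = 5.
5 divides 410, so solutions exist.
Back-substitute for Bézout coefficients:
  5 = 95 - 9×10
  ... = 95×(19) + 200×(-9)
Scale by 410/5 = 82: (x₀, y₀) = (1558, -738).
General solution: x = 1558 + 40t, y = -738 - 19t for integer t.
x ≥ 0: smallest is 1558 mod 40 = 38 (at t = -38), with y = -16.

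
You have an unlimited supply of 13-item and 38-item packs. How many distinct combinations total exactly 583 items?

2

Need nonnegative integers with 13j + 38k = 583.
gcd(13, 38) = 1, and 13·(3) + 38·(-1) = 1.
So (j₀, k₀) = (1749, -583); general j = 1749 + 38t, k = -583 - 13t.
j ≥ 0 ⇒ t ≥ -46; k ≥ 0 ⇒ t ≤ -45. That's 2 values of t.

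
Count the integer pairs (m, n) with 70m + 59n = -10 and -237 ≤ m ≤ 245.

8

gcd(70, 59) = 1.
By Bézout, 70×(-16) + 59×(19) = 1.
Particular solution: (42, -50).
General solution: m = 42 + 59t, n = -50 - 70t for integer t.
-237 ≤ 42 + 59t ≤ 245 gives t ∈ [-4, 3], which is 8 values.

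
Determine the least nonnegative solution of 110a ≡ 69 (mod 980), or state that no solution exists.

no solution

gcd(980, 110) = 10  (980 = 8·110 + 100, 110 = 1·100 + 10, 100 = 10·10).
10 does not divide 69, so the congruence has no solution.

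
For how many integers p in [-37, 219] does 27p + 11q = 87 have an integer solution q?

23

gcd(27, 11) = 1.
By Bézout, 27×(-2) + 11×(5) = 1.
Particular solution: (2, 3).
General solution: p = 2 + 11t, q = 3 - 27t for integer t.
-37 ≤ 2 + 11t ≤ 219 gives t ∈ [-3, 19], which is 23 values.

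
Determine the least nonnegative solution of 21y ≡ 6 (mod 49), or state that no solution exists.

no solution

gcd(49, 21) = 7.
7 does not divide 6, so the congruence has no solution.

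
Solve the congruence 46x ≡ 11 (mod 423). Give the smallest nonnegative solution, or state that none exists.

83

gcd(423, 46):
  423 = 9·46 + 9
  46 = 5·9 + 1
  9 = 9·1
so gcd(423, 46) = 1.
1 divides 11, so solutions exist.
Back-substitute for Bézout coefficients:
  1 = 46 - 5·9
  ... = 46·(46) + 423·(-5)
So 46·(46) ≡ 1 (mod 423); multiply by 11: x ≡ 506 (mod 423).
Smallest nonnegative: x = 506 mod 423 = 83.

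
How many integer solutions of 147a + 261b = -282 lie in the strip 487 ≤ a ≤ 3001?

gcd(261, 147) = 3.
By Bézout, 147×(16) + 261×(-9) = 3.
Particular solution: (62, -36).
General solution: a = 62 + 87t, b = -36 - 49t for integer t.
487 ≤ 62 + 87t ≤ 3001 gives t ∈ [5, 33], which is 29 values.

29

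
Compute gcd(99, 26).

gcd(99, 26):
  99 = 3·26 + 21
  26 = 1·21 + 5
  21 = 4·5 + 1
  5 = 5·1
so gcd(99, 26) = 1.

1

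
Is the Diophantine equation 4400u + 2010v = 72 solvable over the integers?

no

gcd(4400, 2010) = 10  (4400 = 2*2010 + 380, 2010 = 5*380 + 110, 380 = 3*110 + 50, 110 = 2*50 + 10, 50 = 5*10).
10 does not divide 72 (remainder 2), so no integer solutions.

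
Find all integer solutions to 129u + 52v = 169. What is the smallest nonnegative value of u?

13

gcd(129, 52) = 1.
1 divides 169, so solutions exist.
By Bézout, 129*(25) + 52*(-62) = 1.
Scale by 169/1 = 169: (u₀, v₀) = (4225, -10478).
General solution: u = 4225 + 52t, v = -10478 - 129t for integer t.
u ≥ 0: smallest is 4225 mod 52 = 13 (at t = -81), with v = -29.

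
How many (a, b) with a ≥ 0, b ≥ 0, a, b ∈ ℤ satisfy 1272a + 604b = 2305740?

gcd(1272, 604) = 4  (1272 = 2×604 + 64, 604 = 9×64 + 28, 64 = 2×28 + 8, 28 = 3×8 + 4, 8 = 2×4).
Back-substituting, 1272×(-66) + 604×(139) = 4.
Scale by 576435: one solution is (-38044710, 80124465). Reduce a mod 151: (42, 3729).
General: a = 42 + 151t, b = 3729 - 318t.
a ≥ 0 ⇒ t ≥ 0; b ≥ 0 ⇒ t ≤ 11. So t ∈ [0, 11]: 12 solutions.

12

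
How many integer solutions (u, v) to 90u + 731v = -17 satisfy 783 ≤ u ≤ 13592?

17

gcd(731, 90) = 1.
By Bézout, 90*(-333) + 731*(41) = 1.
Particular solution: (544, -67).
General solution: u = 544 + 731t, v = -67 - 90t for integer t.
783 ≤ 544 + 731t ≤ 13592 gives t ∈ [1, 17], which is 17 values.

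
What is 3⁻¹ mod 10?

gcd(10, 3):
  10 = 3×3 + 1
  3 = 3×1
so gcd(10, 3) = 1.
Back-substitute for Bézout coefficients:
  1 = 10 - 3×3
  ... = 3×(-3) + 10×(1)
So 3×-3 ≡ 1 (mod 10), and -3 mod 10 = 7.

7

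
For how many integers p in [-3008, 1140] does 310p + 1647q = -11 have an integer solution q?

2

gcd(1647, 310) = 1  (1647 = 5·310 + 97, 310 = 3·97 + 19, 97 = 5·19 + 2, 19 = 9·2 + 1, 2 = 2·1).
Back-substituting, 310·(781) + 1647·(-147) = 1.
Scale by -11: particular solution (-8591, 1617); reduce p mod 1647: (1291, -243).
General solution: p = 1291 + 1647t, q = -243 - 310t for integer t.
-3008 ≤ 1291 + 1647t ≤ 1140 gives t ∈ [-2, -1], which is 2 values.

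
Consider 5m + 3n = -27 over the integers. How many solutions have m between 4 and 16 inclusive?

gcd(5, 3):
  5 = 1·3 + 2
  3 = 1·2 + 1
  2 = 2·1
so gcd(5, 3) = 1.
Back-substitute for Bézout coefficients:
  1 = 3 - 1·2
  ... = 5·(-1) + 3·(2)
Scale by -27: particular solution (27, -54); reduce m mod 3: (0, -9).
General solution: m = 0 + 3t, n = -9 - 5t for integer t.
4 ≤ 0 + 3t ≤ 16 gives t ∈ [2, 5], which is 4 values.

4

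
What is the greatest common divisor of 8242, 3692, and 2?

gcd(8242, 3692) = 26  (8242 = 2*3692 + 858, 3692 = 4*858 + 260, 858 = 3*260 + 78, 260 = 3*78 + 26, 78 = 3*26).
gcd(26, 2) = 2.

2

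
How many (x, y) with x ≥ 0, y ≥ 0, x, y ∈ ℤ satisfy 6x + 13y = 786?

11

gcd(13, 6):
  13 = 2*6 + 1
  6 = 6*1
so gcd(13, 6) = 1.
Back-substitute for Bézout coefficients:
  1 = 13 - 2*6
  ... = 6*(-2) + 13*(1)
Scale by 786: one solution is (-1572, 786). Reduce x mod 13: (1, 60).
General: x = 1 + 13t, y = 60 - 6t.
x ≥ 0 ⇒ t ≥ 0; y ≥ 0 ⇒ t ≤ 10. So t ∈ [0, 10]: 11 solutions.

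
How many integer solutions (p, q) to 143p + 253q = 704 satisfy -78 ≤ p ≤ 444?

gcd(253, 143):
  253 = 1*143 + 110
  143 = 1*110 + 33
  110 = 3*33 + 11
  33 = 3*11
so gcd(253, 143) = 11.
Back-substitute for Bézout coefficients:
  11 = 110 - 3*33
  ... = 143*(-7) + 253*(4)
Scale by 64: particular solution (-448, 256); reduce p mod 23: (12, -4).
General solution: p = 12 + 23t, q = -4 - 13t for integer t.
-78 ≤ 12 + 23t ≤ 444 gives t ∈ [-3, 18], which is 22 values.

22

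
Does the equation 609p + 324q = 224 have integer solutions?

gcd(609, 324):
  609 = 1·324 + 285
  324 = 1·285 + 39
  285 = 7·39 + 12
  39 = 3·12 + 3
  12 = 4·3
so gcd(609, 324) = 3.
3 does not divide 224 (remainder 2), so no integer solutions.

no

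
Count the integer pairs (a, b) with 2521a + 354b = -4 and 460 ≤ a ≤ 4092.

gcd(2521, 354) = 1.
By Bézout, 2521*(-107) + 354*(762) = 1.
Particular solution: (74, -527).
General solution: a = 74 + 354t, b = -527 - 2521t for integer t.
460 ≤ 74 + 354t ≤ 4092 gives t ∈ [2, 11], which is 10 values.

10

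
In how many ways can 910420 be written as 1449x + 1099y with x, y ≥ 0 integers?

gcd(1449, 1099) = 7.
By Bézout, 1449*(22) + 1099*(-29) = 7.
One solution: (152, 628).
General: x = 152 + 157t, y = 628 - 207t.
x ≥ 0 ⇒ t ≥ 0; y ≥ 0 ⇒ t ≤ 3. So t ∈ [0, 3]: 4 solutions.

4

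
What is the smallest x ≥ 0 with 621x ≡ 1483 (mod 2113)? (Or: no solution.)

gcd(2113, 621) = 1  (2113 = 3·621 + 250, 621 = 2·250 + 121, 250 = 2·121 + 8, 121 = 15·8 + 1, 8 = 8·1).
1 divides 1483, so solutions exist.
Back-substituting, 621·(262) + 2113·(-77) = 1.
So 621·(262) ≡ 1 (mod 2113); multiply by 1483: x ≡ 388546 (mod 2113).
Smallest nonnegative: x = 388546 mod 2113 = 1867.

1867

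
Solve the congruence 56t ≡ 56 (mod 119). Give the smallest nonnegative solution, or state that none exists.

gcd(119, 56):
  119 = 2*56 + 7
  56 = 8*7
so gcd(119, 56) = 7.
7 divides 56, so solutions exist.
Back-substitute for Bézout coefficients:
  7 = 119 - 2*56
  ... = 56*(-2) + 119*(1)
So 56*(-2) ≡ 7 (mod 119); multiply by 8: t ≡ -16 (mod 17).
Smallest nonnegative: t = -16 mod 17 = 1.

1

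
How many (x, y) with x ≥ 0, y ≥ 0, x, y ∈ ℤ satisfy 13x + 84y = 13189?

gcd(84, 13) = 1.
By Bézout, 13*(13) + 84*(-2) = 1.
One solution: (13, 155).
General: x = 13 + 84t, y = 155 - 13t.
x ≥ 0 ⇒ t ≥ 0; y ≥ 0 ⇒ t ≤ 11. So t ∈ [0, 11]: 12 solutions.

12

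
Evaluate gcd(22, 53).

gcd(53, 22):
  53 = 2·22 + 9
  22 = 2·9 + 4
  9 = 2·4 + 1
  4 = 4·1
so gcd(53, 22) = 1.

1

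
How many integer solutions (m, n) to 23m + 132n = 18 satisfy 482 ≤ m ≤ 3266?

21

gcd(132, 23):
  132 = 5·23 + 17
  23 = 1·17 + 6
  17 = 2·6 + 5
  6 = 1·5 + 1
  5 = 5·1
so gcd(132, 23) = 1.
Back-substitute for Bézout coefficients:
  1 = 6 - 1·5
  ... = 23·(23) + 132·(-4)
Scale by 18: particular solution (414, -72); reduce m mod 132: (18, -3).
General solution: m = 18 + 132t, n = -3 - 23t for integer t.
482 ≤ 18 + 132t ≤ 3266 gives t ∈ [4, 24], which is 21 values.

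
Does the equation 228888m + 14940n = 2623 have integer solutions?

gcd(228888, 14940) = 36  (228888 = 15×14940 + 4788, 14940 = 3×4788 + 576, 4788 = 8×576 + 180, 576 = 3×180 + 36, 180 = 5×36).
36 does not divide 2623 (remainder 31), so no integer solutions.

no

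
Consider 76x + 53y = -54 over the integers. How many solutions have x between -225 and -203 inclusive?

gcd(76, 53) = 1  (76 = 1×53 + 23, 53 = 2×23 + 7, 23 = 3×7 + 2, 7 = 3×2 + 1, 2 = 2×1).
Back-substituting, 76×(-23) + 53×(33) = 1.
Scale by -54: particular solution (1242, -1782); reduce x mod 53: (23, -34).
General solution: x = 23 + 53t, y = -34 - 76t for integer t.
-225 ≤ 23 + 53t ≤ -203 gives t ∈ [-4, -5], which is 0 values.

0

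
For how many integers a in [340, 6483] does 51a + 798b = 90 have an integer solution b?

gcd(798, 51) = 3  (798 = 15×51 + 33, 51 = 1×33 + 18, 33 = 1×18 + 15, 18 = 1×15 + 3, 15 = 5×3).
Back-substituting, 51×(47) + 798×(-3) = 3.
Scale by 30: particular solution (1410, -90); reduce a mod 266: (80, -5).
General solution: a = 80 + 266t, b = -5 - 17t for integer t.
340 ≤ 80 + 266t ≤ 6483 gives t ∈ [1, 24], which is 24 values.

24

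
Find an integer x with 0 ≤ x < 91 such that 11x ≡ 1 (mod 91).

gcd(91, 11) = 1  (91 = 8·11 + 3, 11 = 3·3 + 2, 3 = 1·2 + 1, 2 = 2·1).
Back-substituting, 11·(-33) + 91·(4) = 1.
So 11·-33 ≡ 1 (mod 91), and -33 mod 91 = 58.

58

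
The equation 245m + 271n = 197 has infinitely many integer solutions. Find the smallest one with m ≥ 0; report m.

gcd(271, 245):
  271 = 1·245 + 26
  245 = 9·26 + 11
  26 = 2·11 + 4
  11 = 2·4 + 3
  4 = 1·3 + 1
  3 = 3·1
so gcd(271, 245) = 1.
1 divides 197, so solutions exist.
Back-substitute for Bézout coefficients:
  1 = 4 - 1·3
  ... = 245·(-73) + 271·(66)
Scale by 197/1 = 197: (m₀, n₀) = (-14381, 13002).
General solution: m = -14381 + 271t, n = 13002 - 245t for integer t.
m ≥ 0: smallest is -14381 mod 271 = 253 (at t = 54), with n = -228.

253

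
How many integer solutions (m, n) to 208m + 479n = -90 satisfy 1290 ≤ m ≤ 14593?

28

gcd(479, 208):
  479 = 2·208 + 63
  208 = 3·63 + 19
  63 = 3·19 + 6
  19 = 3·6 + 1
  6 = 6·1
so gcd(479, 208) = 1.
Back-substitute for Bézout coefficients:
  1 = 19 - 3·6
  ... = 208·(76) + 479·(-33)
Scale by -90: particular solution (-6840, 2970); reduce m mod 479: (345, -150).
General solution: m = 345 + 479t, n = -150 - 208t for integer t.
1290 ≤ 345 + 479t ≤ 14593 gives t ∈ [2, 29], which is 28 values.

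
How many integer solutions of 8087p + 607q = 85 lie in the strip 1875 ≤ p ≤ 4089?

gcd(8087, 607) = 1  (8087 = 13·607 + 196, 607 = 3·196 + 19, 196 = 10·19 + 6, 19 = 3·6 + 1, 6 = 6·1).
Back-substituting, 8087·(-96) + 607·(1279) = 1.
Scale by 85: particular solution (-8160, 108715); reduce p mod 607: (338, -4503).
General solution: p = 338 + 607t, q = -4503 - 8087t for integer t.
1875 ≤ 338 + 607t ≤ 4089 gives t ∈ [3, 6], which is 4 values.

4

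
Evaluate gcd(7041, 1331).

gcd(7041, 1331):
  7041 = 5*1331 + 386
  1331 = 3*386 + 173
  386 = 2*173 + 40
  173 = 4*40 + 13
  40 = 3*13 + 1
  13 = 13*1
so gcd(7041, 1331) = 1.

1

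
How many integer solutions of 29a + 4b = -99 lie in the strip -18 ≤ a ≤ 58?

gcd(29, 4) = 1  (29 = 7×4 + 1, 4 = 4×1).
Back-substituting, 29×(1) + 4×(-7) = 1.
Scale by -99: particular solution (-99, 693); reduce a mod 4: (1, -32).
General solution: a = 1 + 4t, b = -32 - 29t for integer t.
-18 ≤ 1 + 4t ≤ 58 gives t ∈ [-4, 14], which is 19 values.

19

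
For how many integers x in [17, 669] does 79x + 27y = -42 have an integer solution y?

25

gcd(79, 27) = 1.
By Bézout, 79×(13) + 27×(-38) = 1.
Particular solution: (21, -63).
General solution: x = 21 + 27t, y = -63 - 79t for integer t.
17 ≤ 21 + 27t ≤ 669 gives t ∈ [0, 24], which is 25 values.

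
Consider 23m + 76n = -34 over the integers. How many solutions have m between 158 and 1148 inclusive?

gcd(76, 23):
  76 = 3*23 + 7
  23 = 3*7 + 2
  7 = 3*2 + 1
  2 = 2*1
so gcd(76, 23) = 1.
Back-substitute for Bézout coefficients:
  1 = 7 - 3*2
  ... = 23*(-33) + 76*(10)
Scale by -34: particular solution (1122, -340); reduce m mod 76: (58, -18).
General solution: m = 58 + 76t, n = -18 - 23t for integer t.
158 ≤ 58 + 76t ≤ 1148 gives t ∈ [2, 14], which is 13 values.

13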